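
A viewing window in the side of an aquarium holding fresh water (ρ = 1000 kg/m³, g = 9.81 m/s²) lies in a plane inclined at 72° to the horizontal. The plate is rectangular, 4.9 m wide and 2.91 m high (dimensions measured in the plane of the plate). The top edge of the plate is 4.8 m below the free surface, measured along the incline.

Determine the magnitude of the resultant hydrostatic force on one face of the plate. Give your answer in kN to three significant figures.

γ = ρg = 1000 × 9.81 = 9810 N/m³ = 9.81 kN/m³.
Let θ = 72° be the plate's angle to the horizontal; measure y along the incline from where the plane meets the free surface. Vertical depth h = y·sinθ with sinθ = 0.951057.
The centroid lies 2.91/2 = 1.455 m below the top edge, so y_c = 4.8 + 1.455 = 6.255 m and h_c = 6.255 × 0.951057 = 5.94886 m.
A = 4.9 × 2.91 = 14.259 m².
Resultant F = γ·h_c·A = 9.81 × 5.94886 × 14.259 = 832.131 kN.

F ≈ 832 kN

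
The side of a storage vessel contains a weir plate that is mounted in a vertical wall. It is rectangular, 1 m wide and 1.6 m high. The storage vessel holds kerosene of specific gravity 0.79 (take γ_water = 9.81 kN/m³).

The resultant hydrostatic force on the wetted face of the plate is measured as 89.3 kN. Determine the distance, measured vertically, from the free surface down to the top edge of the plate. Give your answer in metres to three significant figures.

d_top ≈ 6.40 m

γ = 0.79 × 9.81 = 7.7499 kN/m³.
A = 1 × 1.6 = 1.6 m².
From F = γ·h_c·A, the centroid depth is h_c = 89.3/(7.7499 × 1.6) = 7.20171 m.
The centroid lies 1.6/2 = 0.8 m below the top edge, so the top edge sits at h_top = 7.20171 − 0.8 = 6.40171 m below the surface.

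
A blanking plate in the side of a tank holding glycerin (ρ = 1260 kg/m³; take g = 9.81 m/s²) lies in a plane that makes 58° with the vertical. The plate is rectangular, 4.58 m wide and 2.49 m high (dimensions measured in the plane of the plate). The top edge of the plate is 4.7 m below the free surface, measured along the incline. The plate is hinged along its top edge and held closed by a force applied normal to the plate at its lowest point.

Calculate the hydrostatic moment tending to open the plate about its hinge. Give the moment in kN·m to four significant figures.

γ = ρg = 1260 × 9.81 / 1000 = 12.3606 kN/m³.
The plate makes 58° with the vertical, i.e. θ = 90° − 58° = 32° to the horizontal. Measuring y along the incline from the free-surface line, vertical depth h = y·sinθ with sinθ = 0.529919.
The centroid lies 2.49/2 = 1.245 m below the top edge, so y_c = 4.7 + 1.245 = 5.945 m and h_c = 5.945 × 0.529919 = 3.15037 m.
A = 4.58 × 2.49 = 11.4042 m².
Resultant F = γ·h_c·A = 12.3606 × 3.15037 × 11.4042 = 444.085 kN.
I_c = b·h³/12 = 4.58 × 2.49³/12 = 5.89227 m⁴.
Centre of pressure: y_p = y_c + I_c/(y_c·A) = 5.945 + 5.89227/(5.945 × 11.4042) = 5.945 + 0.0869092 = 6.03191 m along the plane.
The resultant acts 1.245 + 0.0869092 = 1.33191 m (along the plate) below the hinge at the top edge, so the moment about the hinge is M = F × 1.33191 = 444.085 × 1.33191 = 591.481 kN·m.

M ≈ 591.5 kN·m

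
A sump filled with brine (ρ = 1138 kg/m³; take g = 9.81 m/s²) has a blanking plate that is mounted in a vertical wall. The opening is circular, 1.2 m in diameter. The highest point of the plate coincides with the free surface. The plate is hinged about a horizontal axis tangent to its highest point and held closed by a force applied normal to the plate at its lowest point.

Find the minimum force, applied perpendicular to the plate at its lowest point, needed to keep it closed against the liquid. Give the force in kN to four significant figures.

γ = ρg = 1138 × 9.81 / 1000 = 11.16378 kN/m³.
The centroid is at the centre, 0.6 m below the top of the plate, so the centroid depth is h_c = 0.6 m.
A = π(0.6)² = 1.13097 m².
Resultant F = γ·h_c·A = 11.16378 × 0.6 × 1.13097 = 7.57554 kN.
I_c = πr⁴/4 = π × 0.6⁴/4 = 0.101788 m⁴.
Centre of pressure: y_p = y_c + I_c/(y_c·A) = 0.6 + 0.101788/(0.6 × 1.13097) = 0.6 + 0.150001 = 0.750001 m along the plane.
The resultant acts 0.6 + 0.150001 = 0.750001 m (along the plate) below the hinge at the top edge, so the moment about the hinge is M = F × 0.750001 = 7.57554 × 0.750001 = 5.68166 kN·m.
A normal force at the bottom, 1.2 m from the hinge, must supply this moment: P = 5.68166/1.2 = 4.73472 kN.

P ≈ 4.735 kN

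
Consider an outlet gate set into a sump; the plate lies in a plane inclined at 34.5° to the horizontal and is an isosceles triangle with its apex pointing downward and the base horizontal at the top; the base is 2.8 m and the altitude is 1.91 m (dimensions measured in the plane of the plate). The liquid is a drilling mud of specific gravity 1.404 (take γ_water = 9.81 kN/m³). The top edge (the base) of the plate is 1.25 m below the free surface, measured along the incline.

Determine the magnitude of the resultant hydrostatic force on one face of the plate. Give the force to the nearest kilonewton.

F ≈ 39 kN

γ = 1.404 × 9.81 = 13.77324 kN/m³.
Let θ = 34.5° be the plate's angle to the horizontal; measure y along the incline from where the plane meets the free surface. Vertical depth h = y·sinθ with sinθ = 0.566406.
With the apex down, the centroid sits h/3 = 1.91/3 = 0.636667 m below the base (the top edge), so y_c = 1.25 + 0.636667 = 1.88667 m and h_c = 1.88667 × 0.566406 = 1.06862 m.
A = ½ × 2.8 × 1.91 = 2.674 m².
Resultant F = γ·h_c·A = 13.77324 × 1.06862 × 2.674 = 39.3569 kN.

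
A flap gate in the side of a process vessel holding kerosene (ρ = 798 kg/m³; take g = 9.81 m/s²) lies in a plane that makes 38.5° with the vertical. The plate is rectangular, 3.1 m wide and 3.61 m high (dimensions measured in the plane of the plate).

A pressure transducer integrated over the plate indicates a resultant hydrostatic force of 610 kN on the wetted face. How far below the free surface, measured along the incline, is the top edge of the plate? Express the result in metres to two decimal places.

y_top ≈ 7.09 m

γ = ρg = 798 × 9.81 / 1000 = 7.82838 kN/m³.
A = 3.1 × 3.61 = 11.191 m².
From F = γ·h_c·A, the centroid depth is h_c = 610/(7.82838 × 11.191) = 6.96288 m.
The plate makes 38.5° with the vertical, i.e. θ = 90° − 38.5° = 51.5° to the horizontal. Measuring y along the incline from the free-surface line, vertical depth h = y·sinθ with sinθ = 0.782608.
Along the incline, y_c = h_c/sinθ = 6.96288/0.782608 = 8.89702 m.
The centroid lies 3.61/2 = 1.805 m below the top edge, so the top edge sits at y_top = 8.89702 − 1.805 = 7.09202 m along the incline.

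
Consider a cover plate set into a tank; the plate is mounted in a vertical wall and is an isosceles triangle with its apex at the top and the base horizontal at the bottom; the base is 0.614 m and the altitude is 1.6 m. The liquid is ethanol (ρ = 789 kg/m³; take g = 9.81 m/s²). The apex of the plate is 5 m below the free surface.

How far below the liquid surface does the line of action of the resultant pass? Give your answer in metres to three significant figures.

γ = ρg = 789 × 9.81 / 1000 = 7.74009 kN/m³.
With the apex up, the centroid sits 2h/3 = 2 × 1.6/3 = 1.06667 m below the apex, so the centroid depth is h_c = 5 + 1.06667 = 6.06667 m.
A = ½ × 0.614 × 1.6 = 0.4912 m².
Resultant F = γ·h_c·A = 7.74009 × 6.06667 × 0.4912 = 23.0651 kN.
I_c = b·h³/36 = 0.614 × 1.6³/36 = 0.0698596 m⁴.
Centre of pressure: y_p = y_c + I_c/(y_c·A) = 6.06667 + 0.0698596/(6.06667 × 0.4912) = 6.06667 + 0.0234432 = 6.09011 m along the plane.

h_p = 6.09 m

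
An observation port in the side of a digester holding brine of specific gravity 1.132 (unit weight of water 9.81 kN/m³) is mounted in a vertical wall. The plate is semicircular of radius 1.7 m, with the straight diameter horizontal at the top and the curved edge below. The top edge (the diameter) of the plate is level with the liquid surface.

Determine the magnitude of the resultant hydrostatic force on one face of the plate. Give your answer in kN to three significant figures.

γ = 1.132 × 9.81 = 11.10492 kN/m³.
The centroid of a semicircle lies 4r/(3π) = 0.721502 m from the diameter, here below the top edge, so the centroid depth is h_c = 0.721502 m.
A = πr²/2 = π × 1.7²/2 = 4.5396 m².
Resultant F = γ·h_c·A = 11.10492 × 0.721502 × 4.5396 = 36.3723 kN.

F ≈ 36.4 kN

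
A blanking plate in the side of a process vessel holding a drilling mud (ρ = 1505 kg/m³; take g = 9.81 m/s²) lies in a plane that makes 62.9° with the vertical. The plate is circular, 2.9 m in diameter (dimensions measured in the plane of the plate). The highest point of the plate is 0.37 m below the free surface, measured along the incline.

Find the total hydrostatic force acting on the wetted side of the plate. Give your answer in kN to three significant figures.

γ = ρg = 1505 × 9.81 / 1000 = 14.76405 kN/m³.
The plate makes 62.9° with the vertical, i.e. θ = 90° − 62.9° = 27.1° to the horizontal. Measuring y along the incline from the free-surface line, vertical depth h = y·sinθ with sinθ = 0.455545.
The centroid is at the centre, 1.45 m below the top of the plate, so y_c = 0.37 + 1.45 = 1.82 m and h_c = 1.82 × 0.455545 = 0.829092 m.
A = π(1.45)² = 6.6052 m².
Resultant F = γ·h_c·A = 14.76405 × 0.829092 × 6.6052 = 80.8526 kN.

F ≈ 80.9 kN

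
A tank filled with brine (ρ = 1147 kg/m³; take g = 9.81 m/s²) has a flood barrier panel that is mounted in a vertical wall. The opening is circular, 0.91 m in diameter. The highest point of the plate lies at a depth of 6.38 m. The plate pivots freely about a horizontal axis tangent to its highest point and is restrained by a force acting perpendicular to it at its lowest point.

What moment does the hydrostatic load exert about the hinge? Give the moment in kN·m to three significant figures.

γ = ρg = 1147 × 9.81 / 1000 = 11.25207 kN/m³.
The centroid is at the centre, 0.455 m below the top of the plate, so the centroid depth is h_c = 6.38 + 0.455 = 6.835 m.
A = π(0.455)² = 0.650388 m².
Resultant F = γ·h_c·A = 11.25207 × 6.835 × 0.650388 = 50.02 kN.
I_c = πr⁴/4 = π × 0.455⁴/4 = 0.0336617 m⁴.
Centre of pressure: y_p = y_c + I_c/(y_c·A) = 6.835 + 0.0336617/(6.835 × 0.650388) = 6.835 + 0.00757225 = 6.84257 m along the plane.
The resultant acts 0.455 + 0.00757225 = 0.462572 m (along the plate) below the hinge at the top edge, so the moment about the hinge is M = F × 0.462572 = 50.02 × 0.462572 = 23.1379 kN·m.

M ≈ 23.1 kN·m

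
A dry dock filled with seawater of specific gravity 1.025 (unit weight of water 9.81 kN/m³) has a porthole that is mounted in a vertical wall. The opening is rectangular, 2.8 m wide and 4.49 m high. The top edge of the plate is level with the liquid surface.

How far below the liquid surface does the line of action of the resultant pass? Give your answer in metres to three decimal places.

γ = 1.025 × 9.81 = 10.05525 kN/m³.
The centroid lies 4.49/2 = 2.245 m below the top edge, so the centroid depth is h_c = 2.245 m.
A = 2.8 × 4.49 = 12.572 m².
Resultant F = γ·h_c·A = 10.05525 × 2.245 × 12.572 = 283.801 kN.
I_c = b·h³/12 = 2.8 × 4.49³/12 = 21.1211 m⁴.
Centre of pressure: y_p = y_c + I_c/(y_c·A) = 2.245 + 21.1211/(2.245 × 12.572) = 2.245 + 0.748335 = 2.99334 m along the plane.

h_p = 2.993 m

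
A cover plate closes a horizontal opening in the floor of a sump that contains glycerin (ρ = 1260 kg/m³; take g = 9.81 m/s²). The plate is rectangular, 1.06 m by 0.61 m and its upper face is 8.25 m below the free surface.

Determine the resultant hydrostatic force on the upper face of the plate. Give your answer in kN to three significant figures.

F ≈ 65.9 kN

γ = ρg = 1260 × 9.81 / 1000 = 12.3606 kN/m³.
The plate is horizontal, so pressure is uniform at p = γ·h = 12.3606 × 8.25 = 101.975 kN/m².
A = 1.06 × 0.61 = 0.6466 m².
F = p·A = 101.975 × 0.6466 = 65.937 kN.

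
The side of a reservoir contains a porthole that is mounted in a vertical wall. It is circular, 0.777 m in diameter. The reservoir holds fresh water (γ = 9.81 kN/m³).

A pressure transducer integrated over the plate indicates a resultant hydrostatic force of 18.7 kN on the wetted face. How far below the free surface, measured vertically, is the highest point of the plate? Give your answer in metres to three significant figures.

γ = 9.81 kN/m³.
A = π(0.3885)² = 0.474168 m².
From F = γ·h_c·A, the centroid depth is h_c = 18.7/(9.81 × 0.474168) = 4.02013 m.
The centroid is at the centre, 0.3885 m below the top of the plate, so the highest point sits at h_top = 4.02013 − 0.3885 = 3.63163 m below the surface.

d_top ≈ 3.63 m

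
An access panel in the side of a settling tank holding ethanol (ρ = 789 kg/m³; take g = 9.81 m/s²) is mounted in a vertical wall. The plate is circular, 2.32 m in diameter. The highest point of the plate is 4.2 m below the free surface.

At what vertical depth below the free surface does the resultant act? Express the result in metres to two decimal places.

γ = ρg = 789 × 9.81 / 1000 = 7.74009 kN/m³.
The centroid is at the centre, 1.16 m below the top of the plate, so the centroid depth is h_c = 4.2 + 1.16 = 5.36 m.
A = π(1.16)² = 4.22733 m².
Resultant F = γ·h_c·A = 7.74009 × 5.36 × 4.22733 = 175.379 kN.
I_c = πr⁴/4 = π × 1.16⁴/4 = 1.42207 m⁴.
Centre of pressure: y_p = y_c + I_c/(y_c·A) = 5.36 + 1.42207/(5.36 × 4.22733) = 5.36 + 0.062761 = 5.42276 m along the plane.

h_p = 5.42 m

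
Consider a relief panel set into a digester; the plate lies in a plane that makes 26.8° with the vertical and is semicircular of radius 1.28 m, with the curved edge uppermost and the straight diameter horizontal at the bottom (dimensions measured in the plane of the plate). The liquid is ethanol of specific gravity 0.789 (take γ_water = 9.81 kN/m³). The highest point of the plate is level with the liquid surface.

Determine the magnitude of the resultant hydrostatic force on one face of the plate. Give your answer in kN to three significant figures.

F ≈ 13.1 kN

γ = 0.789 × 9.81 = 7.74009 kN/m³.
The plate makes 26.8° with the vertical, i.e. θ = 90° − 26.8° = 63.2° to the horizontal. Measuring y along the incline from the free-surface line, vertical depth h = y·sinθ with sinθ = 0.892586.
The centroid lies 4r/(3π) = 0.543249 m above the diameter, so r − 4r/(3π) = 1.28 − 0.543249 = 0.736751 m below the topmost point, so y_c = 0.736751 m and h_c = 0.736751 × 0.892586 = 0.657614 m.
A = πr²/2 = π × 1.28²/2 = 2.57359 m².
Resultant F = γ·h_c·A = 7.74009 × 0.657614 × 2.57359 = 13.0996 kN.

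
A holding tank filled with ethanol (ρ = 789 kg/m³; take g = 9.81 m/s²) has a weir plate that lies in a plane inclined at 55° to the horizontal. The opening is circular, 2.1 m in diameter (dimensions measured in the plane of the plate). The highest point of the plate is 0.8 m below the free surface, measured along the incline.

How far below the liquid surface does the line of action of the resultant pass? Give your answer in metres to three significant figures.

γ = ρg = 789 × 9.81 / 1000 = 7.74009 kN/m³.
Let θ = 55° be the plate's angle to the horizontal; measure y along the incline from where the plane meets the free surface. Vertical depth h = y·sinθ with sinθ = 0.819152.
The centroid is at the centre, 1.05 m below the top of the plate, so y_c = 0.8 + 1.05 = 1.85 m and h_c = 1.85 × 0.819152 = 1.51543 m.
A = π(1.05)² = 3.46361 m².
Resultant F = γ·h_c·A = 7.74009 × 1.51543 × 3.46361 = 40.6266 kN.
I_c = πr⁴/4 = π × 1.05⁴/4 = 0.954656 m⁴.
Centre of pressure: y_p = y_c + I_c/(y_c·A) = 1.85 + 0.954656/(1.85 × 3.46361) = 1.85 + 0.148986 = 1.99899 m along the plane.
Vertically, h_p = y_p·sinθ = 1.99899 × 0.819152 = 1.63748 m.

h_p = 1.64 m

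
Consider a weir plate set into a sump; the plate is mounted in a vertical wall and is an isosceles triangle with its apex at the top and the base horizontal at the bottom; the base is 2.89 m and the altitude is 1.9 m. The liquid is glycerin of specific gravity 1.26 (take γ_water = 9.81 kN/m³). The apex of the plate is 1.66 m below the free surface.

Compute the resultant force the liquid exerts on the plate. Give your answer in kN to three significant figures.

γ = 1.26 × 9.81 = 12.3606 kN/m³.
With the apex up, the centroid sits 2h/3 = 2 × 1.9/3 = 1.26667 m below the apex, so the centroid depth is h_c = 1.66 + 1.26667 = 2.92667 m.
A = ½ × 2.89 × 1.9 = 2.7455 m².
Resultant F = γ·h_c·A = 12.3606 × 2.92667 × 2.7455 = 99.3196 kN.

F ≈ 99.3 kN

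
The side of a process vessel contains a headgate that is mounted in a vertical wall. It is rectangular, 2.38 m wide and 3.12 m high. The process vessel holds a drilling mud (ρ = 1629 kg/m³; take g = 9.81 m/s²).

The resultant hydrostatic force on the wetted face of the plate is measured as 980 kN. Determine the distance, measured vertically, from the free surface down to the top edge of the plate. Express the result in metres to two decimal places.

d_top ≈ 6.70 m

γ = ρg = 1629 × 9.81 / 1000 = 15.98049 kN/m³.
A = 2.38 × 3.12 = 7.4256 m².
From F = γ·h_c·A, the centroid depth is h_c = 980/(15.98049 × 7.4256) = 8.25856 m.
The centroid lies 3.12/2 = 1.56 m below the top edge, so the top edge sits at h_top = 8.25856 − 1.56 = 6.69856 m below the surface.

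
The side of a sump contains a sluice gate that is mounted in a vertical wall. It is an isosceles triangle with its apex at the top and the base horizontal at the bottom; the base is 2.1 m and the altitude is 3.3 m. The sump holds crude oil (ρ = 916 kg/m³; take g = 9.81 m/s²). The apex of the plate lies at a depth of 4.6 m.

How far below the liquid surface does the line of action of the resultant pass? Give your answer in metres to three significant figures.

γ = ρg = 916 × 9.81 / 1000 = 8.98596 kN/m³.
With the apex up, the centroid sits 2h/3 = 2 × 3.3/3 = 2.2 m below the apex, so the centroid depth is h_c = 4.6 + 2.2 = 6.8 m.
A = ½ × 2.1 × 3.3 = 3.465 m².
Resultant F = γ·h_c·A = 8.98596 × 6.8 × 3.465 = 211.727 kN.
I_c = b·h³/36 = 2.1 × 3.3³/36 = 2.09632 m⁴.
Centre of pressure: y_p = y_c + I_c/(y_c·A) = 6.8 + 2.09632/(6.8 × 3.465) = 6.8 + 0.0889704 = 6.88897 m along the plane.

h_p = 6.89 m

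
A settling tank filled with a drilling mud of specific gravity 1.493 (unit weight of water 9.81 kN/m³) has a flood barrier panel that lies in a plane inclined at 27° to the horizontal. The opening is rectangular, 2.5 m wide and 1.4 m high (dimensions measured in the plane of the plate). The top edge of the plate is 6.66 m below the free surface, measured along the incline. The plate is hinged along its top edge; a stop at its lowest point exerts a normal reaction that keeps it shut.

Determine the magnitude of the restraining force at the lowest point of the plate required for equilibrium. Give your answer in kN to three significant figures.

P ≈ 88.4 kN

γ = 1.493 × 9.81 = 14.64633 kN/m³.
Let θ = 27° be the plate's angle to the horizontal; measure y along the incline from where the plane meets the free surface. Vertical depth h = y·sinθ with sinθ = 0.453990.
The centroid lies 1.4/2 = 0.7 m below the top edge, so y_c = 6.66 + 0.7 = 7.36 m and h_c = 7.36 × 0.453990 = 3.34137 m.
A = 2.5 × 1.4 = 3.5 m².
Resultant F = γ·h_c·A = 14.64633 × 3.34137 × 3.5 = 171.286 kN.
I_c = b·h³/12 = 2.5 × 1.4³/12 = 0.571667 m⁴.
Centre of pressure: y_p = y_c + I_c/(y_c·A) = 7.36 + 0.571667/(7.36 × 3.5) = 7.36 + 0.022192 = 7.38219 m along the plane.
The resultant acts 0.7 + 0.022192 = 0.722192 m (along the plate) below the hinge at the top edge, so the moment about the hinge is M = F × 0.722192 = 171.286 × 0.722192 = 123.701 kN·m.
A normal force at the bottom, 1.4 m from the hinge, must supply this moment: P = 123.701/1.4 = 88.3579 kN.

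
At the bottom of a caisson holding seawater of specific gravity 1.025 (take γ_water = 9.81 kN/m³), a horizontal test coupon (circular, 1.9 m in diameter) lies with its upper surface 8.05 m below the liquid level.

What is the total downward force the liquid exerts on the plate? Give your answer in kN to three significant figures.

γ = 1.025 × 9.81 = 10.05525 kN/m³.
The plate is horizontal, so pressure is uniform at p = γ·h = 10.05525 × 8.05 = 80.9448 kN/m².
A = π(0.95)² = 2.83529 m².
F = p·A = 80.9448 × 2.83529 = 229.502 kN.

F ≈ 230 kN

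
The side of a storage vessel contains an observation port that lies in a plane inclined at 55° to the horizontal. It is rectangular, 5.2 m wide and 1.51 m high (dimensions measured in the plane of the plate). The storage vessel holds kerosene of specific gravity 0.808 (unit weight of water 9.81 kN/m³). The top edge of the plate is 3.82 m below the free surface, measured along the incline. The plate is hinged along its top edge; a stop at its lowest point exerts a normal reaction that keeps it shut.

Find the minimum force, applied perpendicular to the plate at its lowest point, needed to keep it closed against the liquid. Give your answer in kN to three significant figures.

P ≈ 123 kN

γ = 0.808 × 9.81 = 7.92648 kN/m³.
Let θ = 55° be the plate's angle to the horizontal; measure y along the incline from where the plane meets the free surface. Vertical depth h = y·sinθ with sinθ = 0.819152.
The centroid lies 1.51/2 = 0.755 m below the top edge, so y_c = 3.82 + 0.755 = 4.575 m and h_c = 4.575 × 0.819152 = 3.74762 m.
A = 5.2 × 1.51 = 7.852 m².
Resultant F = γ·h_c·A = 7.92648 × 3.74762 × 7.852 = 233.247 kN.
I_c = b·h³/12 = 5.2 × 1.51³/12 = 1.49195 m⁴.
Centre of pressure: y_p = y_c + I_c/(y_c·A) = 4.575 + 1.49195/(4.575 × 7.852) = 4.575 + 0.041532 = 4.61653 m along the plane.
The resultant acts 0.755 + 0.041532 = 0.796532 m (along the plate) below the hinge at the top edge, so the moment about the hinge is M = F × 0.796532 = 233.247 × 0.796532 = 185.789 kN·m.
A normal force at the bottom, 1.51 m from the hinge, must supply this moment: P = 185.789/1.51 = 123.039 kN.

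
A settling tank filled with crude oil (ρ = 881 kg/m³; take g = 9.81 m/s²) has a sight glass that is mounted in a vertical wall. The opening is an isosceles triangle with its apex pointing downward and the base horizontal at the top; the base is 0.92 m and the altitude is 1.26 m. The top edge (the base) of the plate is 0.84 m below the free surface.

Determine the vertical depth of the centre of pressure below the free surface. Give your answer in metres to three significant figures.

h_p = 1.33 m

γ = ρg = 881 × 9.81 / 1000 = 8.64261 kN/m³.
With the apex down, the centroid sits h/3 = 1.26/3 = 0.42 m below the base (the top edge), so the centroid depth is h_c = 0.84 + 0.42 = 1.26 m.
A = ½ × 0.92 × 1.26 = 0.5796 m².
Resultant F = γ·h_c·A = 8.64261 × 1.26 × 0.5796 = 6.31166 kN.
I_c = b·h³/36 = 0.92 × 1.26³/36 = 0.0511207 m⁴.
Centre of pressure: y_p = y_c + I_c/(y_c·A) = 1.26 + 0.0511207/(1.26 × 0.5796) = 1.26 + 0.07 = 1.33 m along the plane.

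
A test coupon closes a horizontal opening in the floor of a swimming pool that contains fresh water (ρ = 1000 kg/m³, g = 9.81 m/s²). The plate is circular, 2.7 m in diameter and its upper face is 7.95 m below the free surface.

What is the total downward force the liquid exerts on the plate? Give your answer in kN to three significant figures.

F ≈ 447 kN

γ = ρg = 1000 × 9.81 = 9810 N/m³ = 9.81 kN/m³.
The plate is horizontal, so pressure is uniform at p = γ·h = 9.81 × 7.95 = 77.9895 kN/m².
A = π(1.35)² = 5.72555 m².
F = p·A = 77.9895 × 5.72555 = 446.533 kN.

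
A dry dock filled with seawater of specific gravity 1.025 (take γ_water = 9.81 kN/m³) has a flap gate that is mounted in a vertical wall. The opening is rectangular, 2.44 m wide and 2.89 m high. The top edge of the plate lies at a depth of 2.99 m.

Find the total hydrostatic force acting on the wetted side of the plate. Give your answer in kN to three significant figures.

F ≈ 314 kN

γ = 1.025 × 9.81 = 10.05525 kN/m³.
The centroid lies 2.89/2 = 1.445 m below the top edge, so the centroid depth is h_c = 2.99 + 1.445 = 4.435 m.
A = 2.44 × 2.89 = 7.0516 m².
Resultant F = γ·h_c·A = 10.05525 × 4.435 × 7.0516 = 314.466 kN.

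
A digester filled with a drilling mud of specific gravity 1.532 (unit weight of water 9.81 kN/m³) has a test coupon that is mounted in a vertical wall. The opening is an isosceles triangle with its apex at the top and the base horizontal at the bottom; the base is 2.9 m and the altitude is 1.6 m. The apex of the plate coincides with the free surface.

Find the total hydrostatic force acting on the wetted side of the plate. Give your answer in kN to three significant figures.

F ≈ 37.2 kN

γ = 1.532 × 9.81 = 15.02892 kN/m³.
With the apex up, the centroid sits 2h/3 = 2 × 1.6/3 = 1.06667 m below the apex, so the centroid depth is h_c = 1.06667 m.
A = ½ × 2.9 × 1.6 = 2.32 m².
Resultant F = γ·h_c·A = 15.02892 × 1.06667 × 2.32 = 37.1917 kN.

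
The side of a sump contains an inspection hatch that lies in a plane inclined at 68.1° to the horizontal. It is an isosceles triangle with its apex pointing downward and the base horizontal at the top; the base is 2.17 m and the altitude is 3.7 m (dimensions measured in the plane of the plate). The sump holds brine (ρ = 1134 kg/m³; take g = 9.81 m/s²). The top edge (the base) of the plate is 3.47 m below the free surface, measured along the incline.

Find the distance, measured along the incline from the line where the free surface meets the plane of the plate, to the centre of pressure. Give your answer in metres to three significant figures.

γ = ρg = 1134 × 9.81 / 1000 = 11.12454 kN/m³.
Let θ = 68.1° be the plate's angle to the horizontal; measure y along the incline from where the plane meets the free surface. Vertical depth h = y·sinθ with sinθ = 0.927836.
With the apex down, the centroid sits h/3 = 3.7/3 = 1.23333 m below the base (the top edge), so y_c = 3.47 + 1.23333 = 4.70333 m and h_c = 4.70333 × 0.927836 = 4.36392 m.
A = ½ × 2.17 × 3.7 = 4.0145 m².
Resultant F = γ·h_c·A = 11.12454 × 4.36392 × 4.0145 = 194.89 kN.
I_c = b·h³/36 = 2.17 × 3.7³/36 = 3.05325 m⁴.
Centre of pressure: y_p = y_c + I_c/(y_c·A) = 4.70333 + 3.05325/(4.70333 × 4.0145) = 4.70333 + 0.161706 = 4.86504 m along the plane.

y_p = 4.87 m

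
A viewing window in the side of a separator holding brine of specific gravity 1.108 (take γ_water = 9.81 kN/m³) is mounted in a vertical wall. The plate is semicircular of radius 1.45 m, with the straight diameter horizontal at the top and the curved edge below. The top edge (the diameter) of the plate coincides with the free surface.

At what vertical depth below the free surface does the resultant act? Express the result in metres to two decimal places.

γ = 1.108 × 9.81 = 10.86948 kN/m³.
The centroid of a semicircle lies 4r/(3π) = 0.615399 m from the diameter, here below the top edge, so the centroid depth is h_c = 0.615399 m.
A = πr²/2 = π × 1.45²/2 = 3.3026 m².
Resultant F = γ·h_c·A = 10.86948 × 0.615399 × 3.3026 = 22.0913 kN.
I_c = (π/8 − 8/(9π))·r⁴ = 0.109757 × 1.45⁴ = 0.485182 m⁴.
Centre of pressure: y_p = y_c + I_c/(y_c·A) = 0.615399 + 0.485182/(0.615399 × 3.3026) = 0.615399 + 0.238722 = 0.854121 m along the plane.

h_p = 0.85 m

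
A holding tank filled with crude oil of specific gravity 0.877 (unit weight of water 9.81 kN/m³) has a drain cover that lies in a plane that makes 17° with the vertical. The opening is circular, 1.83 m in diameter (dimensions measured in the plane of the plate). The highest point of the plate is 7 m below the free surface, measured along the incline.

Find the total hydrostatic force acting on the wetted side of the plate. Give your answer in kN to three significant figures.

F ≈ 171 kN

γ = 0.877 × 9.81 = 8.60337 kN/m³.
The plate makes 17° with the vertical, i.e. θ = 90° − 17° = 73° to the horizontal. Measuring y along the incline from the free-surface line, vertical depth h = y·sinθ with sinθ = 0.956305.
The centroid is at the centre, 0.915 m below the top of the plate, so y_c = 7 + 0.915 = 7.915 m and h_c = 7.915 × 0.956305 = 7.56915 m.
A = π(0.915)² = 2.63022 m².
Resultant F = γ·h_c·A = 8.60337 × 7.56915 × 2.63022 = 171.28 kN.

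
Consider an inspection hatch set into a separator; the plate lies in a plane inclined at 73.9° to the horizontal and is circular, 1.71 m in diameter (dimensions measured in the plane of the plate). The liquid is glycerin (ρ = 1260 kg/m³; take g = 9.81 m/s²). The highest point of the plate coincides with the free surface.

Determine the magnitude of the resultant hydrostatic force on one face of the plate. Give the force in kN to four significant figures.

F ≈ 23.32 kN

γ = ρg = 1260 × 9.81 / 1000 = 12.3606 kN/m³.
Let θ = 73.9° be the plate's angle to the horizontal; measure y along the incline from where the plane meets the free surface. Vertical depth h = y·sinθ with sinθ = 0.960779.
The centroid is at the centre, 0.855 m below the top of the plate, so y_c = 0.855 m and h_c = 0.855 × 0.960779 = 0.821466 m.
A = π(0.855)² = 2.29658 m².
Resultant F = γ·h_c·A = 12.3606 × 0.821466 × 2.29658 = 23.319 kN.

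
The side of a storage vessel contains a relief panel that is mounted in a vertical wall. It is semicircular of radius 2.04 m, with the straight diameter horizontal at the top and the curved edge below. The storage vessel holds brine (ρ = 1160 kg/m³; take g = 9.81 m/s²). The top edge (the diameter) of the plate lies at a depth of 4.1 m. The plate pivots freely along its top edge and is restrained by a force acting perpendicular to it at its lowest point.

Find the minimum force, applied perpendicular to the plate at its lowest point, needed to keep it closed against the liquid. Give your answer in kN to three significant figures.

P ≈ 167 kN

γ = ρg = 1160 × 9.81 / 1000 = 11.3796 kN/m³.
The centroid of a semicircle lies 4r/(3π) = 0.865803 m from the diameter, here below the top edge, so the centroid depth is h_c = 4.1 + 0.865803 = 4.9658 m.
A = πr²/2 = π × 2.04²/2 = 6.53703 m².
Resultant F = γ·h_c·A = 11.3796 × 4.9658 × 6.53703 = 369.4 kN.
I_c = (π/8 − 8/(9π))·r⁴ = 0.109757 × 2.04⁴ = 1.90087 m⁴.
Centre of pressure: y_p = y_c + I_c/(y_c·A) = 4.9658 + 1.90087/(4.9658 × 6.53703) = 4.9658 + 0.0585575 = 5.02436 m along the plane.
The resultant acts 0.865803 + 0.0585575 = 0.924361 m (along the plate) below the hinge at the top edge, so the moment about the hinge is M = F × 0.924361 = 369.4 × 0.924361 = 341.459 kN·m.
A normal force at the bottom, 2.04 m from the hinge, must supply this moment: P = 341.459/2.04 = 167.382 kN.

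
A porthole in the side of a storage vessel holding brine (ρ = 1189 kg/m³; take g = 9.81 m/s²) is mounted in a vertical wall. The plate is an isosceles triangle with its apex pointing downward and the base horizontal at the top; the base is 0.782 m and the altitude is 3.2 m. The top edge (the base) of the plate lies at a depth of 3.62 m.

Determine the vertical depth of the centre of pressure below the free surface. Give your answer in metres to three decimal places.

γ = ρg = 1189 × 9.81 / 1000 = 11.66409 kN/m³.
With the apex down, the centroid sits h/3 = 3.2/3 = 1.06667 m below the base (the top edge), so the centroid depth is h_c = 3.62 + 1.06667 = 4.68667 m.
A = ½ × 0.782 × 3.2 = 1.2512 m².
Resultant F = γ·h_c·A = 11.66409 × 4.68667 × 1.2512 = 68.3978 kN.
I_c = b·h³/36 = 0.782 × 3.2³/36 = 0.711794 m⁴.
Centre of pressure: y_p = y_c + I_c/(y_c·A) = 4.68667 + 0.711794/(4.68667 × 1.2512) = 4.68667 + 0.121384 = 4.80805 m along the plane.

h_p = 4.808 m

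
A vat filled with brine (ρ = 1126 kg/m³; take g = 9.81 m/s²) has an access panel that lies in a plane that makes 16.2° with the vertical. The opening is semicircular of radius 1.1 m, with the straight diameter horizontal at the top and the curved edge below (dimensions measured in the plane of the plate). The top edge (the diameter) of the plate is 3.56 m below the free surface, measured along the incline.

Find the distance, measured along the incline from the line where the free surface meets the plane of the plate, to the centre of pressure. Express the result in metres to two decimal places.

γ = ρg = 1126 × 9.81 / 1000 = 11.04606 kN/m³.
The plate makes 16.2° with the vertical, i.e. θ = 90° − 16.2° = 73.8° to the horizontal. Measuring y along the incline from the free-surface line, vertical depth h = y·sinθ with sinθ = 0.960294.
The centroid of a semicircle lies 4r/(3π) = 0.466854 m from the diameter, here below the top edge, so y_c = 3.56 + 0.466854 = 4.02685 m and h_c = 4.02685 × 0.960294 = 3.86696 m.
A = πr²/2 = π × 1.1²/2 = 1.90066 m².
Resultant F = γ·h_c·A = 11.04606 × 3.86696 × 1.90066 = 81.1861 kN.
I_c = (π/8 − 8/(9π))·r⁴ = 0.109757 × 1.1⁴ = 0.160695 m⁴.
Centre of pressure: y_p = y_c + I_c/(y_c·A) = 4.02685 + 0.160695/(4.02685 × 1.90066) = 4.02685 + 0.0209958 = 4.04785 m along the plane.

y_p = 4.05 m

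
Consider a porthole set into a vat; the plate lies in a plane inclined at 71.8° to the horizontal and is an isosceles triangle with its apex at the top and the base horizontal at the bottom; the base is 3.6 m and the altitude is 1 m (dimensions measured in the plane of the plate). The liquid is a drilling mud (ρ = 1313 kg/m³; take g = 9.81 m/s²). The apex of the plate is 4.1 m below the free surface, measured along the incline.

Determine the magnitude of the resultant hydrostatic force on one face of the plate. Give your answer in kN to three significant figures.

F ≈ 105 kN

γ = ρg = 1313 × 9.81 / 1000 = 12.88053 kN/m³.
Let θ = 71.8° be the plate's angle to the horizontal; measure y along the incline from where the plane meets the free surface. Vertical depth h = y·sinθ with sinθ = 0.949972.
With the apex up, the centroid sits 2h/3 = 2 × 1/3 = 0.666667 m below the apex, so y_c = 4.1 + 0.666667 = 4.76667 m and h_c = 4.76667 × 0.949972 = 4.5282 m.
A = ½ × 3.6 × 1 = 1.8 m².
Resultant F = γ·h_c·A = 12.88053 × 4.5282 × 1.8 = 104.986 kN.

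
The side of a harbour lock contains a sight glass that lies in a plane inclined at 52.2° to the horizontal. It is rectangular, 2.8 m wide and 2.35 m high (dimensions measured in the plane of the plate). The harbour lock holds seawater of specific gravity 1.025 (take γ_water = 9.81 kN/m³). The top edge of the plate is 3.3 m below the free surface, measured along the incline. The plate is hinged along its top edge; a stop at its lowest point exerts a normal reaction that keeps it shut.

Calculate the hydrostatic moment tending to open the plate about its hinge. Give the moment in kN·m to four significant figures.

M ≈ 299.0 kN·m

γ = 1.025 × 9.81 = 10.05525 kN/m³.
Let θ = 52.2° be the plate's angle to the horizontal; measure y along the incline from where the plane meets the free surface. Vertical depth h = y·sinθ with sinθ = 0.790155.
The centroid lies 2.35/2 = 1.175 m below the top edge, so y_c = 3.3 + 1.175 = 4.475 m and h_c = 4.475 × 0.790155 = 3.53594 m.
A = 2.8 × 2.35 = 6.58 m².
Resultant F = γ·h_c·A = 10.05525 × 3.53594 × 6.58 = 233.95 kN.
I_c = b·h³/12 = 2.8 × 2.35³/12 = 3.02817 m⁴.
Centre of pressure: y_p = y_c + I_c/(y_c·A) = 4.475 + 3.02817/(4.475 × 6.58) = 4.475 + 0.10284 = 4.57784 m along the plane.
The resultant acts 1.175 + 0.10284 = 1.27784 m (along the plate) below the hinge at the top edge, so the moment about the hinge is M = F × 1.27784 = 233.95 × 1.27784 = 298.951 kN·m.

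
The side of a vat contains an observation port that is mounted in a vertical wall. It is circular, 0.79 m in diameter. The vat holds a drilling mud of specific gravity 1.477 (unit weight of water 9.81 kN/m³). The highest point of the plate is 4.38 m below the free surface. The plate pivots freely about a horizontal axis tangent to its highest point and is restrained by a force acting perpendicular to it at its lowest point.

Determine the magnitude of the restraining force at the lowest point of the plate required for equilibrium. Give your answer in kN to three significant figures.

γ = 1.477 × 9.81 = 14.48937 kN/m³.
The centroid is at the centre, 0.395 m below the top of the plate, so the centroid depth is h_c = 4.38 + 0.395 = 4.775 m.
A = π(0.395)² = 0.490167 m².
Resultant F = γ·h_c·A = 14.48937 × 4.775 × 0.490167 = 33.9131 kN.
I_c = πr⁴/4 = π × 0.395⁴/4 = 0.0191196 m⁴.
Centre of pressure: y_p = y_c + I_c/(y_c·A) = 4.775 + 0.0191196/(4.775 × 0.490167) = 4.775 + 0.00816886 = 4.78317 m along the plane.
The resultant acts 0.395 + 0.00816886 = 0.403169 m (along the plate) below the hinge at the top edge, so the moment about the hinge is M = F × 0.403169 = 33.9131 × 0.403169 = 13.6727 kN·m.
A normal force at the bottom, 0.79 m from the hinge, must supply this moment: P = 13.6727/0.79 = 17.3072 kN.

P ≈ 17.3 kN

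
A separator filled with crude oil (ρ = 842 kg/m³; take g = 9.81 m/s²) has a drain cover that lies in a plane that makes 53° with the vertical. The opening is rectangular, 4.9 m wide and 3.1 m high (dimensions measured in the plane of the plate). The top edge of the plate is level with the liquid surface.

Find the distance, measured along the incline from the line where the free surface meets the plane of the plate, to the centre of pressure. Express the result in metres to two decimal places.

y_p = 2.07 m

γ = ρg = 842 × 9.81 / 1000 = 8.26002 kN/m³.
The plate makes 53° with the vertical, i.e. θ = 90° − 53° = 37° to the horizontal. Measuring y along the incline from the free-surface line, vertical depth h = y·sinθ with sinθ = 0.601815.
The centroid lies 3.1/2 = 1.55 m below the top edge, so y_c = 1.55 m and h_c = 1.55 × 0.601815 = 0.932813 m.
A = 4.9 × 3.1 = 15.19 m².
Resultant F = γ·h_c·A = 8.26002 × 0.932813 × 15.19 = 117.04 kN.
I_c = b·h³/12 = 4.9 × 3.1³/12 = 12.1647 m⁴.
Centre of pressure: y_p = y_c + I_c/(y_c·A) = 1.55 + 12.1647/(1.55 × 15.19) = 1.55 + 0.516668 = 2.06667 m along the plane.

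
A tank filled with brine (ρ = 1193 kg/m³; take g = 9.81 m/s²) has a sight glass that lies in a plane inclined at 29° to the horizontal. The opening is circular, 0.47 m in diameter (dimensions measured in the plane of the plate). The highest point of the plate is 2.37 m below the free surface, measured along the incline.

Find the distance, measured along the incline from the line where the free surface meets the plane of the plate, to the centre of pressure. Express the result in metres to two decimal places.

γ = ρg = 1193 × 9.81 / 1000 = 11.70333 kN/m³.
Let θ = 29° be the plate's angle to the horizontal; measure y along the incline from where the plane meets the free surface. Vertical depth h = y·sinθ with sinθ = 0.484810.
The centroid is at the centre, 0.235 m below the top of the plate, so y_c = 2.37 + 0.235 = 2.605 m and h_c = 2.605 × 0.484810 = 1.26293 m.
A = π(0.235)² = 0.173494 m².
Resultant F = γ·h_c·A = 11.70333 × 1.26293 × 0.173494 = 2.56433 kN.
I_c = πr⁴/4 = π × 0.235⁴/4 = 0.00239531 m⁴.
Centre of pressure: y_p = y_c + I_c/(y_c·A) = 2.605 + 0.00239531/(2.605 × 0.173494) = 2.605 + 0.00529992 = 2.6103 m along the plane.

y_p = 2.61 m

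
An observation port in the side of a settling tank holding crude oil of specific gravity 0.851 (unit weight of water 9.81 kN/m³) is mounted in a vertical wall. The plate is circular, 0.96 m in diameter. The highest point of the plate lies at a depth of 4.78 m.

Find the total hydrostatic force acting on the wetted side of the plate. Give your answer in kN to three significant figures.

γ = 0.851 × 9.81 = 8.34831 kN/m³.
The centroid is at the centre, 0.48 m below the top of the plate, so the centroid depth is h_c = 4.78 + 0.48 = 5.26 m.
A = π(0.48)² = 0.723823 m².
Resultant F = γ·h_c·A = 8.34831 × 5.26 × 0.723823 = 31.7846 kN.

F ≈ 31.8 kN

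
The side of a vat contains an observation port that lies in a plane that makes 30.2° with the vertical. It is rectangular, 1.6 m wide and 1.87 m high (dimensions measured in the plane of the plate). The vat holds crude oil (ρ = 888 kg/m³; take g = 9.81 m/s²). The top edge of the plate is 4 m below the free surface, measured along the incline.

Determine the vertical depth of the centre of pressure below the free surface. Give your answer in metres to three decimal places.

h_p = 4.316 m

γ = ρg = 888 × 9.81 / 1000 = 8.71128 kN/m³.
The plate makes 30.2° with the vertical, i.e. θ = 90° − 30.2° = 59.8° to the horizontal. Measuring y along the incline from the free-surface line, vertical depth h = y·sinθ with sinθ = 0.864275.
The centroid lies 1.87/2 = 0.935 m below the top edge, so y_c = 4 + 0.935 = 4.935 m and h_c = 4.935 × 0.864275 = 4.2652 m.
A = 1.6 × 1.87 = 2.992 m².
Resultant F = γ·h_c·A = 8.71128 × 4.2652 × 2.992 = 111.169 kN.
I_c = b·h³/12 = 1.6 × 1.87³/12 = 0.871894 m⁴.
Centre of pressure: y_p = y_c + I_c/(y_c·A) = 4.935 + 0.871894/(4.935 × 2.992) = 4.935 + 0.0590493 = 4.99405 m along the plane.
Vertically, h_p = y_p·sinθ = 4.99405 × 0.864275 = 4.31623 m.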